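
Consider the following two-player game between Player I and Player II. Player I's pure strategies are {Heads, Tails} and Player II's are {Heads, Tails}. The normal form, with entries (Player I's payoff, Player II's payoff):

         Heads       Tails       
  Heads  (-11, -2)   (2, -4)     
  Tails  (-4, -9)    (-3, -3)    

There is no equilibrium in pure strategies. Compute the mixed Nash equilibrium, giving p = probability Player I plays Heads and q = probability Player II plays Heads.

Set Player II's expected payoff from Heads equal to that from Tails:
  Player II's payoff to Heads: p·(-2) + (1−p)·(-9) = 7p - 9
  Player II's payoff to Tails: p·(-4) + (1−p)·(-3) = -p - 3
  7p - 9 = -p - 3  ⇒  8p = 6  ⇒  p = 3/4.
Set Player I's expected payoff from Heads equal to that from Tails:
  Player I's expected payoff from Heads: q·(-11) + (1−q)·2 = -13q + 2
  Player I's expected payoff from Tails: q·(-4) + (1−q)·(-3) = -q - 3
  -13q + 2 = -q - 3  ⇒  -12q = -5  ⇒  q = 5/12.

p = 3/4, q = 5/12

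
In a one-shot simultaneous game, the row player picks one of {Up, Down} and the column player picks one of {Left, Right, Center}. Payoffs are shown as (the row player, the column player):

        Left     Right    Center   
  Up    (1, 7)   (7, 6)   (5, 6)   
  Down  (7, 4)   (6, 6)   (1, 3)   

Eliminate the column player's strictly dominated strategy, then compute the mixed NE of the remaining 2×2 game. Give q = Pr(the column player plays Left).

q = 1/7

The column player's strategy Center is strictly dominated by Left: 7 > 6 and 4 > 3. Eliminate Center.
The row player's indifference between Up and Down determines the column player's mixing probability q:
  the row player's expected payoff from Up: q·1 + (1−q)·7 = -6q + 7
  the row player's expected payoff from Down: q·7 + (1−q)·6 = q + 6
  -6q + 7 = q + 6  ⇒  -7q = -1  ⇒  q = 1/7.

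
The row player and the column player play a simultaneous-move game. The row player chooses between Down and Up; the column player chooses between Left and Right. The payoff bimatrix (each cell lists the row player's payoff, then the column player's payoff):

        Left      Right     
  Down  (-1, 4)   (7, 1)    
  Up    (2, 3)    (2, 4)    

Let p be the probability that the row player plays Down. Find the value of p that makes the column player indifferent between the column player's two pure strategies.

p = 1/4

The column player's indifference between Left and Right determines the row player's mixing probability p:
  the column player's expected payoff from Left: p·4 + (1−p)·3 = p + 3
  the column player's expected payoff from Right: p·1 + (1−p)·4 = -3p + 4
  p + 3 = -3p + 4  ⇒  4p = 1  ⇒  p = 1/4.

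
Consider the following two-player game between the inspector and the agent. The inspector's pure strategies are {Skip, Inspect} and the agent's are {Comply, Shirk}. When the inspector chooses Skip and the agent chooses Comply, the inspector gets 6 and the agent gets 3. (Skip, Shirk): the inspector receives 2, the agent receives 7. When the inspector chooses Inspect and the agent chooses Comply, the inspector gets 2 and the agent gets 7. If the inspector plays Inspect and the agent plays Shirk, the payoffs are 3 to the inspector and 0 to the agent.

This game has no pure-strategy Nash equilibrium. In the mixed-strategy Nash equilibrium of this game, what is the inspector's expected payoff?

Set the inspector's expected payoff from Skip equal to that from Inspect:
  the inspector's payoff to Skip: q·6 + (1−q)·2 = 4q + 2
  the inspector's payoff to Inspect: q·2 + (1−q)·3 = -q + 3
  4q + 2 = -q + 3  ⇒  5q = 1  ⇒  q = 1/5.
At equilibrium the inspector is indifferent across rows, so the inspector's payoff equals the payoff from Skip: (1/5)·6 + (4/5)·2 = 14/5.

14/5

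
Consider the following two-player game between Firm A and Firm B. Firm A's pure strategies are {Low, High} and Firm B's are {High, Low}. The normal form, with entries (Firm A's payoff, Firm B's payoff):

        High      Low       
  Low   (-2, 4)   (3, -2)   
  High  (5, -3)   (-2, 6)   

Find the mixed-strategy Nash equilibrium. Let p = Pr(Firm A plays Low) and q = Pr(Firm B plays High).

In a mixed equilibrium Firm B is indifferent between High and Low; this condition fixes p.
  Firm B's expected payoff from High: p·4 + (1−p)·(-3) = 7p - 3
  Firm B's expected payoff from Low: p·(-2) + (1−p)·6 = -8p + 6
  7p - 3 = -8p + 6  ⇒  15p = 9  ⇒  p = 3/5.
In a mixed equilibrium Firm A is indifferent between Low and High; this condition fixes q.
  Firm A's payoff from Low: q·(-2) + (1−q)·3 = -5q + 3
  Firm A's payoff from High: q·5 + (1−q)·(-2) = 7q - 2
  -5q + 3 = 7q - 2  ⇒  -12q = -5  ⇒  q = 5/12.

p = 3/5, q = 5/12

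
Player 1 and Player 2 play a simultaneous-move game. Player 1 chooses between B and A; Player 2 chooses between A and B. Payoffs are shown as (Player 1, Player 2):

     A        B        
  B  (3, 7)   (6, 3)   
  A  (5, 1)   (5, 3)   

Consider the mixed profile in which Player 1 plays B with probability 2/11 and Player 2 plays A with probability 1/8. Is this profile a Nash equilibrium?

No

Given Player 1's mix p = 2/11, Player 2's payoff from A is 23/11 but from B is 3. Player 2 strictly prefers B, so Player 2 would not mix.
So the proposed profile is not a Nash equilibrium.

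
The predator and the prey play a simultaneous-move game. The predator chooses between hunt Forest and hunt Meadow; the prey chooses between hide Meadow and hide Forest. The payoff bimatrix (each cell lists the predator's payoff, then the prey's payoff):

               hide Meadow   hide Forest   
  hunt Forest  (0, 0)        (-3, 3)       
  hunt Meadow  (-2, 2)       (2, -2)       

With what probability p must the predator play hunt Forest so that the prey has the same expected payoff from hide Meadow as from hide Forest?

For the prey to be willing to mix, the prey must be indifferent between hide Meadow and hide Forest, which pins down the predator's mix.
  the prey's expected payoff from hide Meadow: p·0 + (1−p)·2 = -2p + 2
  the prey's expected payoff from hide Forest: p·3 + (1−p)·(-2) = 5p - 2
  -2p + 2 = 5p - 2  ⇒  -7p = -4  ⇒  p = 4/7.

p = 4/7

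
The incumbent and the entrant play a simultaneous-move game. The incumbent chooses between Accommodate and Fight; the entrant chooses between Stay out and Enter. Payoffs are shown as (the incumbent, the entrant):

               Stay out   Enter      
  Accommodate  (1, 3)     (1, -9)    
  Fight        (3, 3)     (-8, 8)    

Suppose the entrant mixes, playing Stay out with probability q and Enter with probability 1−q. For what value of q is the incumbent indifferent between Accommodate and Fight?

In a mixed equilibrium the incumbent is indifferent between Accommodate and Fight; this condition fixes q.
  the incumbent's payoff to Accommodate: q·1 + (1−q)·1 = 1
  the incumbent's payoff to Fight: q·3 + (1−q)·(-8) = 11q - 8
  1 = 11q - 8  ⇒  -11q = -9  ⇒  q = 9/11.

q = 9/11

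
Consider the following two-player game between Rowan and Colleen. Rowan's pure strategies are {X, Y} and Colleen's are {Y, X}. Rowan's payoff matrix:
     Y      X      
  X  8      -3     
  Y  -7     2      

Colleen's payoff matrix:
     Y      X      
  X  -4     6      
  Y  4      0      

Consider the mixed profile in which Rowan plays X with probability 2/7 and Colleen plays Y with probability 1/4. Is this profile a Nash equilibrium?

Check Colleen's indifference given Rowan's mix p = 2/7:
  payoff from Y = 12/7; payoff from X = 12/7 — equal.
Check Rowan's indifference given Colleen's mix q = 1/4:
  payoff from X = -1/4; payoff from Y = -1/4 — equal.
Both players are indifferent, so neither can profitably deviate.

Yes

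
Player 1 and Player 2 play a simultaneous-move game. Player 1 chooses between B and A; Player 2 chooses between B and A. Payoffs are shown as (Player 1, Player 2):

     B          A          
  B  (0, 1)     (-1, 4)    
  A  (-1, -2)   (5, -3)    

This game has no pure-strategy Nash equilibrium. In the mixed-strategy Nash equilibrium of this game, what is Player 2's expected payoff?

-5/4

For Player 2 to be willing to mix, Player 2 must be indifferent between B and A, which pins down Player 1's mix.
  Player 2's expected payoff from B: p·1 + (1−p)·(-2) = 3p - 2
  Player 2's expected payoff from A: p·4 + (1−p)·(-3) = 7p - 3
  3p - 2 = 7p - 3  ⇒  -4p = -1  ⇒  p = 1/4.
At equilibrium Player 2 is indifferent across columns, so Player 2's payoff equals the payoff from B: (1/4)·1 + (3/4)·(-2) = -5/4.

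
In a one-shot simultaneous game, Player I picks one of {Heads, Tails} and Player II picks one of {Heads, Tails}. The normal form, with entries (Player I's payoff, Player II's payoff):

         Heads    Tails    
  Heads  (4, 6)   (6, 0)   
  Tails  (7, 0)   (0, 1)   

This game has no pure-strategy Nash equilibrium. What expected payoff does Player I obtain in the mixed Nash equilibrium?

14/3

Player I's indifference between Heads and Tails determines Player II's mixing probability q:
  Player I's expected payoff from Heads: q·4 + (1−q)·6 = -2q + 6
  Player I's expected payoff from Tails: q·7 + (1−q)·0 = 7q
  -2q + 6 = 7q  ⇒  -9q = -6  ⇒  q = 2/3.
At equilibrium Player I is indifferent across rows, so Player I's payoff equals the payoff from Heads: (2/3)·4 + (1/3)·6 = 14/3.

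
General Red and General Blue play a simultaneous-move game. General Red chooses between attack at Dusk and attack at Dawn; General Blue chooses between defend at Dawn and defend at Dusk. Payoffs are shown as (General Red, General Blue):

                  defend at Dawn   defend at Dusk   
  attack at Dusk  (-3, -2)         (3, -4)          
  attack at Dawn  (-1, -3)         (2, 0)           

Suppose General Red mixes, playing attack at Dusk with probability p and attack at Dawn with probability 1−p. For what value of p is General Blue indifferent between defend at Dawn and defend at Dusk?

In a mixed equilibrium General Blue is indifferent between defend at Dawn and defend at Dusk; this condition fixes p.
  General Blue's payoff to defend at Dawn: p·(-2) + (1−p)·(-3) = p - 3
  General Blue's payoff to defend at Dusk: p·(-4) + (1−p)·0 = -4p
  p - 3 = -4p  ⇒  5p = 3  ⇒  p = 3/5.

p = 3/5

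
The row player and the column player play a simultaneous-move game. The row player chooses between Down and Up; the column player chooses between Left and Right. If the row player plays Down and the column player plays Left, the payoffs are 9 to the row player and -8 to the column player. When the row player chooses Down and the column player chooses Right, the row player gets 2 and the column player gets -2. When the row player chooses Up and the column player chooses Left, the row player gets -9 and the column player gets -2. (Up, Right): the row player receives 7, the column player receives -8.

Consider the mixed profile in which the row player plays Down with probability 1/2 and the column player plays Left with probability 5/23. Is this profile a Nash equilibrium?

Check the column player's indifference given the row player's mix p = 1/2:
  payoff from Left = -5; payoff from Right = -5 — equal.
Check the row player's indifference given the column player's mix q = 5/23:
  payoff from Down = 81/23; payoff from Up = 81/23 — equal.
Both players are indifferent, so neither can profitably deviate.

Yes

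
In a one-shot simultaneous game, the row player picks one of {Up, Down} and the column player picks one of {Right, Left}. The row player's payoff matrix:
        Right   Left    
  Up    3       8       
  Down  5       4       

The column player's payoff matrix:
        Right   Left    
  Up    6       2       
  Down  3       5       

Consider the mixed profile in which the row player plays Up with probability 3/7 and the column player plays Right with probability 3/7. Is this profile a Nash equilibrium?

No

Given the row player's mix p = 3/7, the column player's payoff from Right is 30/7 but from Left is 26/7. The column player strictly prefers Right, so the column player would not mix.
So the proposed profile is not a Nash equilibrium.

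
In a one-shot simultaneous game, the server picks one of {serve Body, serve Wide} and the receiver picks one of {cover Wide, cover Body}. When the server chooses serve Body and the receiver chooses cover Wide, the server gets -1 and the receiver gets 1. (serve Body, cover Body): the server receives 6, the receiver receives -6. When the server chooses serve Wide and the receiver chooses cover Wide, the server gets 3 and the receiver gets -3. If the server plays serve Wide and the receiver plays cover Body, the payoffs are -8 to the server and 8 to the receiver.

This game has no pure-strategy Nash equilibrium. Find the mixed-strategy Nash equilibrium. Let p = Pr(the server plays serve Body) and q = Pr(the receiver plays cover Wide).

p = 11/18, q = 7/9

Set the receiver's expected payoff from cover Wide equal to that from cover Body:
  the receiver's expected payoff from cover Wide: p·1 + (1−p)·(-3) = 4p - 3
  the receiver's expected payoff from cover Body: p·(-6) + (1−p)·8 = -14p + 8
  4p - 3 = -14p + 8  ⇒  18p = 11  ⇒  p = 11/18.
Set the server's expected payoff from serve Body equal to that from serve Wide:
  the server's expected payoff from serve Body: q·(-1) + (1−q)·6 = -7q + 6
  the server's expected payoff from serve Wide: q·3 + (1−q)·(-8) = 11q - 8
  -7q + 6 = 11q - 8  ⇒  -18q = -14  ⇒  q = 7/9.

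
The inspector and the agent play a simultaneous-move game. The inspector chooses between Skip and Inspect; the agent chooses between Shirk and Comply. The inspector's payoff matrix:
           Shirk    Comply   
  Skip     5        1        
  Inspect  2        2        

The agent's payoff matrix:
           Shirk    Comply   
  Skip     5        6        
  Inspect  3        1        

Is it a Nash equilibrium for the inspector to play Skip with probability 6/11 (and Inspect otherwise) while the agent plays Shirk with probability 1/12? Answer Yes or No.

Given the inspector's mix p = 6/11, the agent's payoff from Shirk is 45/11 but from Comply is 41/11. The agent strictly prefers Shirk, so the agent would not mix.
So the proposed profile is not a Nash equilibrium.

No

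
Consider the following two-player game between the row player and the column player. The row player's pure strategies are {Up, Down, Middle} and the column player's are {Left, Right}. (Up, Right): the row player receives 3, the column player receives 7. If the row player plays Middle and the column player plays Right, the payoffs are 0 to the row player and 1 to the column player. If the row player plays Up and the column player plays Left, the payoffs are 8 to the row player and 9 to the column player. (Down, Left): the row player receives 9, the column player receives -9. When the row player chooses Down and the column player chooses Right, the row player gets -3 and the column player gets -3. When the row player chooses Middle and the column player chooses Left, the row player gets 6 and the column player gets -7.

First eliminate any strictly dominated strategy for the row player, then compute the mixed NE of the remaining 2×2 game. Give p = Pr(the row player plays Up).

The row player's strategy Middle is strictly dominated by Up: 8 > 6 and 3 > 0. Eliminate Middle.
In a mixed equilibrium the column player is indifferent between Left and Right; this condition fixes p.
  the column player's expected payoff from Left: p·9 + (1−p)·(-9) = 18p - 9
  the column player's expected payoff from Right: p·7 + (1−p)·(-3) = 10p - 3
  18p - 9 = 10p - 3  ⇒  8p = 6  ⇒  p = 3/4.

p = 3/4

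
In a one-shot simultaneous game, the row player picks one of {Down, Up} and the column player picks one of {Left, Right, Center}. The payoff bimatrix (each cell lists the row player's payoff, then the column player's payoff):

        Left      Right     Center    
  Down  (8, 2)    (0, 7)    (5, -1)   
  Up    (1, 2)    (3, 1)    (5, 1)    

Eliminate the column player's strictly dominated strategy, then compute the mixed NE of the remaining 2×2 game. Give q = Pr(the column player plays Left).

q = 3/10

The column player's strategy Center is strictly dominated by Left: 2 > -1 and 2 > 1. Eliminate Center.
For the row player to be willing to mix, the row player must be indifferent between Down and Up, which pins down the column player's mix.
  the row player's payoff to Down: q·8 + (1−q)·0 = 8q
  the row player's payoff to Up: q·1 + (1−q)·3 = -2q + 3
  8q = -2q + 3  ⇒  10q = 3  ⇒  q = 3/10.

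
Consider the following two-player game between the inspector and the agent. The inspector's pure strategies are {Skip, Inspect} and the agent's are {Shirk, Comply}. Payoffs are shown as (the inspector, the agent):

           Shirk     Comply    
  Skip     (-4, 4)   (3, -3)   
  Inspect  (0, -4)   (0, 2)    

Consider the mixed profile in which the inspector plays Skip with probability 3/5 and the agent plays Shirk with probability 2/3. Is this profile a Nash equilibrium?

Given the inspector's mix p = 3/5, the agent's payoff from Shirk is 4/5 but from Comply is -1. The agent strictly prefers Shirk, so the agent would not mix.
So the proposed profile is not a Nash equilibrium.

No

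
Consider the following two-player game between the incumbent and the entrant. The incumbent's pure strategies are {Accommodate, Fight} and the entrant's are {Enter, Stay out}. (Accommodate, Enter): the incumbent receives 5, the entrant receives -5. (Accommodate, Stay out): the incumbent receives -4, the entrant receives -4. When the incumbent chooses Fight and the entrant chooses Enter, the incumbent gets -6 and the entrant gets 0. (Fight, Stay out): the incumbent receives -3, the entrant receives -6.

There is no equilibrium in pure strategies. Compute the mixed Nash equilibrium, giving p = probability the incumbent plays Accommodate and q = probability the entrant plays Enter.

For the entrant to be willing to mix, the entrant must be indifferent between Enter and Stay out, which pins down the incumbent's mix.
  the entrant's payoff to Enter: p·(-5) + (1−p)·0 = -5p
  the entrant's payoff to Stay out: p·(-4) + (1−p)·(-6) = 2p - 6
  -5p = 2p - 6  ⇒  -7p = -6  ⇒  p = 6/7.
Set the incumbent's expected payoff from Accommodate equal to that from Fight:
  the incumbent's payoff from Accommodate: q·5 + (1−q)·(-4) = 9q - 4
  the incumbent's payoff from Fight: q·(-6) + (1−q)·(-3) = -3q - 3
  9q - 4 = -3q - 3  ⇒  12q = 1  ⇒  q = 1/12.

p = 6/7, q = 1/12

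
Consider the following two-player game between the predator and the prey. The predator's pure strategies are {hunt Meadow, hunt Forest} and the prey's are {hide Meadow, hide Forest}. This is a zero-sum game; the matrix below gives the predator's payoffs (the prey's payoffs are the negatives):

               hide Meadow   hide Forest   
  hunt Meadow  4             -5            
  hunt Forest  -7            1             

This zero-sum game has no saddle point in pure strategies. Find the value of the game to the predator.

The predator's indifference between hunt Meadow and hunt Forest determines the prey's mixing probability q:
  the predator's payoff to hunt Meadow: q·4 + (1−q)·(-5) = 9q - 5
  the predator's payoff to hunt Forest: q·(-7) + (1−q)·1 = -8q + 1
  9q - 5 = -8q + 1  ⇒  17q = 6  ⇒  q = 6/17.
The value is the predator's expected payoff against this mix (using hunt Meadow): (6/17)·4 + (11/17)·(-5) = -31/17.

v = -31/17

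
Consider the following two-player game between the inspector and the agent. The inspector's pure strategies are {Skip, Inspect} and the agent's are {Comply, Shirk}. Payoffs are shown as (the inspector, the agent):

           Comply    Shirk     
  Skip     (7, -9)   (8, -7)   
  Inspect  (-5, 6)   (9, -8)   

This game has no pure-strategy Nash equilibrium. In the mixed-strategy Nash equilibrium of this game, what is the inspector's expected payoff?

In a mixed equilibrium the inspector is indifferent between Skip and Inspect; this condition fixes q.
  the inspector's payoff to Skip: q·7 + (1−q)·8 = -q + 8
  the inspector's payoff to Inspect: q·(-5) + (1−q)·9 = -14q + 9
  -q + 8 = -14q + 9  ⇒  13q = 1  ⇒  q = 1/13.
At equilibrium the inspector is indifferent across rows, so the inspector's payoff equals the payoff from Skip: (1/13)·7 + (12/13)·8 = 103/13.

103/13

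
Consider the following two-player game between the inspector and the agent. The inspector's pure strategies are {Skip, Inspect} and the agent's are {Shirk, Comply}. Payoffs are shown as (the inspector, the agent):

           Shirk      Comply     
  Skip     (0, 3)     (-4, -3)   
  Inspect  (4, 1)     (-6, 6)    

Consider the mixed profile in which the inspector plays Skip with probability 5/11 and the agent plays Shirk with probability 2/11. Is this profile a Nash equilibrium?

Given the agent's mix q = 2/11, the inspector's payoff from Skip is -36/11 but from Inspect is -46/11. The inspector strictly prefers Skip, so the inspector would not mix.
So the proposed profile is not a Nash equilibrium.

No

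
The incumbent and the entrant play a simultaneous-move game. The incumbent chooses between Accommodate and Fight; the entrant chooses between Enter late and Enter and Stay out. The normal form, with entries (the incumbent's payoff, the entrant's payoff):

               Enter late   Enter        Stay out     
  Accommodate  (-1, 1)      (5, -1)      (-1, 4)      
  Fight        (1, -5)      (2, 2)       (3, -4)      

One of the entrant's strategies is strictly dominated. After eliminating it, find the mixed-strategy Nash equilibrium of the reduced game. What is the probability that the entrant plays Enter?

The entrant's strategy Enter late is strictly dominated by Stay out: 4 > 1 and -4 > -5. Eliminate Enter late.
The incumbent's indifference between Accommodate and Fight determines the entrant's mixing probability q:
  the incumbent's expected payoff from Accommodate: q·5 + (1−q)·(-1) = 6q - 1
  the incumbent's expected payoff from Fight: q·2 + (1−q)·3 = -q + 3
  6q - 1 = -q + 3  ⇒  7q = 4  ⇒  q = 4/7.

q = 4/7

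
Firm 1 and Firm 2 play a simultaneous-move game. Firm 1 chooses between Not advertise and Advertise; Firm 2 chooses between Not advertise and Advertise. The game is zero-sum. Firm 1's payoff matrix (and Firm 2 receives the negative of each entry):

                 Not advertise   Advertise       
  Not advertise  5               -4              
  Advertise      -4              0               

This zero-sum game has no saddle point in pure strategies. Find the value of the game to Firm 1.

For Firm 1 to be willing to mix, Firm 1 must be indifferent between Not advertise and Advertise, which pins down Firm 2's mix.
  Firm 1's expected payoff from Not advertise: q·5 + (1−q)·(-4) = 9q - 4
  Firm 1's expected payoff from Advertise: q·(-4) + (1−q)·0 = -4q
  9q - 4 = -4q  ⇒  13q = 4  ⇒  q = 4/13.
The value is Firm 1's expected payoff against this mix (using Not advertise): (4/13)·5 + (9/13)·(-4) = -16/13.

v = -16/13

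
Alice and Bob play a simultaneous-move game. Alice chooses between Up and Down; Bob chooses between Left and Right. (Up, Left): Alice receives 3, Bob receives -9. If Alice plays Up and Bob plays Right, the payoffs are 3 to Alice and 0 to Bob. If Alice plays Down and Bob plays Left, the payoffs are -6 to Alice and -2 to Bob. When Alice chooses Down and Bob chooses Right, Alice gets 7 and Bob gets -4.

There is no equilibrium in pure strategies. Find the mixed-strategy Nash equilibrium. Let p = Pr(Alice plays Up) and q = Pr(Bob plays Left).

p = 2/11, q = 4/13

In a mixed equilibrium Bob is indifferent between Left and Right; this condition fixes p.
  Bob's payoff to Left: p·(-9) + (1−p)·(-2) = -7p - 2
  Bob's payoff to Right: p·0 + (1−p)·(-4) = 4p - 4
  -7p - 2 = 4p - 4  ⇒  -11p = -2  ⇒  p = 2/11.
In a mixed equilibrium Alice is indifferent between Up and Down; this condition fixes q.
  Alice's expected payoff from Up: q·3 + (1−q)·3 = 3
  Alice's expected payoff from Down: q·(-6) + (1−q)·7 = -13q + 7
  3 = -13q + 7  ⇒  13q = 4  ⇒  q = 4/13.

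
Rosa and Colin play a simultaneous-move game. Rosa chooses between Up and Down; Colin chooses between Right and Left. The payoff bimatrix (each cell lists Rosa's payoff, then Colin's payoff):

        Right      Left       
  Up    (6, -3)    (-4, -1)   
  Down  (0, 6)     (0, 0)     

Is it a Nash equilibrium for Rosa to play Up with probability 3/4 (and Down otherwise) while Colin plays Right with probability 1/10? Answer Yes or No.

Given Colin's mix q = 1/10, Rosa's payoff from Up is -3 but from Down is 0. Rosa strictly prefers Down, so Rosa would not mix.
So the proposed profile is not a Nash equilibrium.

No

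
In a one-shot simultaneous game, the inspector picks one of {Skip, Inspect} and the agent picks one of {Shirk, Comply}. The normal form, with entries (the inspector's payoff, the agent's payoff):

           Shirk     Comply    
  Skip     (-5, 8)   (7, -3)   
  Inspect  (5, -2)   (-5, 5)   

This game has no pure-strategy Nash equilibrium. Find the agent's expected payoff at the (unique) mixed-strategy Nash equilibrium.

17/9

For the agent to be willing to mix, the agent must be indifferent between Shirk and Comply, which pins down the inspector's mix.
  the agent's expected payoff from Shirk: p·8 + (1−p)·(-2) = 10p - 2
  the agent's expected payoff from Comply: p·(-3) + (1−p)·5 = -8p + 5
  10p - 2 = -8p + 5  ⇒  18p = 7  ⇒  p = 7/18.
At equilibrium the agent is indifferent across columns, so the agent's payoff equals the payoff from Shirk: (7/18)·8 + (11/18)·(-2) = 17/9.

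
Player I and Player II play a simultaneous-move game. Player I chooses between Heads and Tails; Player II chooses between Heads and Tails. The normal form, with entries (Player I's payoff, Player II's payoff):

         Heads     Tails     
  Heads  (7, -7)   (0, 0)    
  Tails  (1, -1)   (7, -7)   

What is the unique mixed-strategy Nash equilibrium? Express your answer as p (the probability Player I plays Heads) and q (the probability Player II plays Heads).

For Player II to be willing to mix, Player II must be indifferent between Heads and Tails, which pins down Player I's mix.
  Player II's payoff to Heads: p·(-7) + (1−p)·(-1) = -6p - 1
  Player II's payoff to Tails: p·0 + (1−p)·(-7) = 7p - 7
  -6p - 1 = 7p - 7  ⇒  -13p = -6  ⇒  p = 6/13.
Set Player I's expected payoff from Heads equal to that from Tails:
  Player I's expected payoff from Heads: q·7 + (1−q)·0 = 7q
  Player I's expected payoff from Tails: q·1 + (1−q)·7 = -6q + 7
  7q = -6q + 7  ⇒  13q = 7  ⇒  q = 7/13.

p = 6/13, q = 7/13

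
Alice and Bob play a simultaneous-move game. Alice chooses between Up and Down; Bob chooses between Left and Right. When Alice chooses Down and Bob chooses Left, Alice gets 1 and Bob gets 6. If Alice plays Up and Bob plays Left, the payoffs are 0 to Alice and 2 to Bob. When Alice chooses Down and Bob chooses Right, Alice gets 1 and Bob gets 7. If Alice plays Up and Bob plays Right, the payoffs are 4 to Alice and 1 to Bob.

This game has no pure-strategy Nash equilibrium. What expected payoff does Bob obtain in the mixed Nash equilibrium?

4

In a mixed equilibrium Bob is indifferent between Left and Right; this condition fixes p.
  Bob's payoff to Left: p·2 + (1−p)·6 = -4p + 6
  Bob's payoff to Right: p·1 + (1−p)·7 = -6p + 7
  -4p + 6 = -6p + 7  ⇒  2p = 1  ⇒  p = 1/2.
At equilibrium Bob is indifferent across columns, so Bob's payoff equals the payoff from Left: (1/2)·2 + (1/2)·6 = 4.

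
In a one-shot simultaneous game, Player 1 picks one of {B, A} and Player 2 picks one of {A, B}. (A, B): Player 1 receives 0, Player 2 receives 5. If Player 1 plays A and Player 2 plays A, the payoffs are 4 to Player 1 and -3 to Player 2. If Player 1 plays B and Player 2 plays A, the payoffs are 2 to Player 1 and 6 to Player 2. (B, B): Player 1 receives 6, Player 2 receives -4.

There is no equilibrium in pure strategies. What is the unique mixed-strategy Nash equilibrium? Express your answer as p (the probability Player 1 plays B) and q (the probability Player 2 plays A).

Player 2's indifference between A and B determines Player 1's mixing probability p:
  Player 2's payoff from A: p·6 + (1−p)·(-3) = 9p - 3
  Player 2's payoff from B: p·(-4) + (1−p)·5 = -9p + 5
  9p - 3 = -9p + 5  ⇒  18p = 8  ⇒  p = 4/9.
Set Player 1's expected payoff from B equal to that from A:
  Player 1's expected payoff from B: q·2 + (1−q)·6 = -4q + 6
  Player 1's expected payoff from A: q·4 + (1−q)·0 = 4q
  -4q + 6 = 4q  ⇒  -8q = -6  ⇒  q = 3/4.

p = 4/9, q = 3/4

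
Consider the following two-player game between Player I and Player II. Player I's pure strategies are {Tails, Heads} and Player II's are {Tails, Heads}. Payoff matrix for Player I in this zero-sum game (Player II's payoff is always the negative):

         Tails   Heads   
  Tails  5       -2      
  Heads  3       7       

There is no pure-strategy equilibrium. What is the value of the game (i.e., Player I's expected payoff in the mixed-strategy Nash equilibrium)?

v = 41/11

Player I's indifference between Tails and Heads determines Player II's mixing probability q:
  Player I's expected payoff from Tails: q·5 + (1−q)·(-2) = 7q - 2
  Player I's expected payoff from Heads: q·3 + (1−q)·7 = -4q + 7
  7q - 2 = -4q + 7  ⇒  11q = 9  ⇒  q = 9/11.
The value is Player I's expected payoff against this mix (using Tails): (9/11)·5 + (2/11)·(-2) = 41/11.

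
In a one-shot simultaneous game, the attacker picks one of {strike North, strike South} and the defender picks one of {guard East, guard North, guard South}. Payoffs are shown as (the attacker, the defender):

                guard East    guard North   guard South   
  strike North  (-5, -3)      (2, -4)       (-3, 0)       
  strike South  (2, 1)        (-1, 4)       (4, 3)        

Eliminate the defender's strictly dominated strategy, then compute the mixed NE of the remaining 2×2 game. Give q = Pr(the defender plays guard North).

q = 7/10

The defender's strategy guard East is strictly dominated by guard South: 0 > -3 and 3 > 1. Eliminate guard East.
The defender's mix must leave the attacker indifferent between strike North and strike South.
  the attacker's payoff from strike North: q·2 + (1−q)·(-3) = 5q - 3
  the attacker's payoff from strike South: q·(-1) + (1−q)·4 = -5q + 4
  5q - 3 = -5q + 4  ⇒  10q = 7  ⇒  q = 7/10.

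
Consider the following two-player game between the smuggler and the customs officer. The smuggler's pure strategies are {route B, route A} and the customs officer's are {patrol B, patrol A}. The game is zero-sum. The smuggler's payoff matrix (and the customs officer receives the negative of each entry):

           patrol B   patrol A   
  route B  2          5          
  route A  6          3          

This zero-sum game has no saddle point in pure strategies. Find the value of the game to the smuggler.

For the smuggler to be willing to mix, the smuggler must be indifferent between route B and route A, which pins down the customs officer's mix.
  the smuggler's payoff from route B: q·2 + (1−q)·5 = -3q + 5
  the smuggler's payoff from route A: q·6 + (1−q)·3 = 3q + 3
  -3q + 5 = 3q + 3  ⇒  -6q = -2  ⇒  q = 1/3.
The value is the smuggler's expected payoff against this mix (using route B): (1/3)·2 + (2/3)·5 = 4.

v = 4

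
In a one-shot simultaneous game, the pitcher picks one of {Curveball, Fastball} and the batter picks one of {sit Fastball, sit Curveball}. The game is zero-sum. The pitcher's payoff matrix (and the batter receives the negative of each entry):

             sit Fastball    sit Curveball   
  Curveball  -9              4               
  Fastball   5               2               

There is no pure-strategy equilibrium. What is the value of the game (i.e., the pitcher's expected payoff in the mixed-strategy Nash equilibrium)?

The pitcher's indifference between Curveball and Fastball determines the batter's mixing probability q:
  the pitcher's payoff from Curveball: q·(-9) + (1−q)·4 = -13q + 4
  the pitcher's payoff from Fastball: q·5 + (1−q)·2 = 3q + 2
  -13q + 4 = 3q + 2  ⇒  -16q = -2  ⇒  q = 1/8.
The value is the pitcher's expected payoff against this mix (using Curveball): (1/8)·(-9) + (7/8)·4 = 19/8.

v = 19/8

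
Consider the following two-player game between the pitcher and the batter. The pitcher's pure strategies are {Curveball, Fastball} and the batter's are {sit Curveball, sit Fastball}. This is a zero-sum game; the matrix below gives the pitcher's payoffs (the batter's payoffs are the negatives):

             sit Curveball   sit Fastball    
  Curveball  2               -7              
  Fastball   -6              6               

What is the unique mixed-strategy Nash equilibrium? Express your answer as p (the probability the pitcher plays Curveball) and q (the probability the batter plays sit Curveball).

p = 4/7, q = 13/21

The batter's indifference between sit Curveball and sit Fastball determines the pitcher's mixing probability p:
  the batter's expected payoff from sit Curveball: p·(-2) + (1−p)·6 = -8p + 6
  the batter's expected payoff from sit Fastball: p·7 + (1−p)·(-6) = 13p - 6
  -8p + 6 = 13p - 6  ⇒  -21p = -12  ⇒  p = 4/7.
The batter's mix must leave the pitcher indifferent between Curveball and Fastball.
  the pitcher's payoff to Curveball: q·2 + (1−q)·(-7) = 9q - 7
  the pitcher's payoff to Fastball: q·(-6) + (1−q)·6 = -12q + 6
  9q - 7 = -12q + 6  ⇒  21q = 13  ⇒  q = 13/21.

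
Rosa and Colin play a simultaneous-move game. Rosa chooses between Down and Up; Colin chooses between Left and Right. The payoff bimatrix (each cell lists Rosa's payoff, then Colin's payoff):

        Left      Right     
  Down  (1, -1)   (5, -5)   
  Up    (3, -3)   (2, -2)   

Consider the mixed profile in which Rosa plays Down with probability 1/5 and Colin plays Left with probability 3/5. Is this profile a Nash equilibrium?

Yes

Check Colin's indifference given Rosa's mix p = 1/5:
  payoff from Left = -13/5; payoff from Right = -13/5 — equal.
Check Rosa's indifference given Colin's mix q = 3/5:
  payoff from Down = 13/5; payoff from Up = 13/5 — equal.
Both players are indifferent, so neither can profitably deviate.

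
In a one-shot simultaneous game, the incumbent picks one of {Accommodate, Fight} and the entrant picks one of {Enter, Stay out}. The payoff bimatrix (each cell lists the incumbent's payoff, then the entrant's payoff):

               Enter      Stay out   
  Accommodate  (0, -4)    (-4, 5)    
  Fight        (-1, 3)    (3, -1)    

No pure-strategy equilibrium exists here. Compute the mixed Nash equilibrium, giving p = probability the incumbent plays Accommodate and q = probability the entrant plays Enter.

p = 4/13, q = 7/8

For the entrant to be willing to mix, the entrant must be indifferent between Enter and Stay out, which pins down the incumbent's mix.
  the entrant's payoff to Enter: p·(-4) + (1−p)·3 = -7p + 3
  the entrant's payoff to Stay out: p·5 + (1−p)·(-1) = 6p - 1
  -7p + 3 = 6p - 1  ⇒  -13p = -4  ⇒  p = 4/13.
For the incumbent to be willing to mix, the incumbent must be indifferent between Accommodate and Fight, which pins down the entrant's mix.
  the incumbent's payoff from Accommodate: q·0 + (1−q)·(-4) = 4q - 4
  the incumbent's payoff from Fight: q·(-1) + (1−q)·3 = -4q + 3
  4q - 4 = -4q + 3  ⇒  8q = 7  ⇒  q = 7/8.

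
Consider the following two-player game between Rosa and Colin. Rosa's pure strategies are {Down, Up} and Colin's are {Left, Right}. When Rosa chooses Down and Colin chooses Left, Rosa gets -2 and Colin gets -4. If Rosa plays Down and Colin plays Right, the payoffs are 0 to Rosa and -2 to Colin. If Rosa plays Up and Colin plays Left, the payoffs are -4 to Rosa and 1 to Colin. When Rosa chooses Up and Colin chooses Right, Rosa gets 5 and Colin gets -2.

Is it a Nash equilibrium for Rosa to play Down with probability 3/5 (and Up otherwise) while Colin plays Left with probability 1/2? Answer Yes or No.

No

Given Colin's mix q = 1/2, Rosa's payoff from Down is -1 but from Up is 1/2. Rosa strictly prefers Up, so Rosa would not mix.
So the proposed profile is not a Nash equilibrium.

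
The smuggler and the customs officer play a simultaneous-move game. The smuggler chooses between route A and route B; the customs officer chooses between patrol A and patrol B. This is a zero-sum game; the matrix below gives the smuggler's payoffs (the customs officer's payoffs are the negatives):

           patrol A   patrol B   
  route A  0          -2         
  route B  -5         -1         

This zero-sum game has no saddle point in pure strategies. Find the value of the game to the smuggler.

v = -5/3

Set the smuggler's expected payoff from route A equal to that from route B:
  the smuggler's expected payoff from route A: q·0 + (1−q)·(-2) = 2q - 2
  the smuggler's expected payoff from route B: q·(-5) + (1−q)·(-1) = -4q - 1
  2q - 2 = -4q - 1  ⇒  6q = 1  ⇒  q = 1/6.
The value is the smuggler's expected payoff against this mix (using route A): (1/6)·0 + (5/6)·(-2) = -5/3.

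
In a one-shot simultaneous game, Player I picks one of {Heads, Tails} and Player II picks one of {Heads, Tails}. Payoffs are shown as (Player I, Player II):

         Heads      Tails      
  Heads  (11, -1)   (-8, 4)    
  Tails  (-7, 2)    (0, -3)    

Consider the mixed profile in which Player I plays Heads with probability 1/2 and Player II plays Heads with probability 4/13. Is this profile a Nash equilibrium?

Yes

Check Player II's indifference given Player I's mix p = 1/2:
  payoff from Heads = 1/2; payoff from Tails = 1/2 — equal.
Check Player I's indifference given Player II's mix q = 4/13:
  payoff from Heads = -28/13; payoff from Tails = -28/13 — equal.
Both players are indifferent, so neither can profitably deviate.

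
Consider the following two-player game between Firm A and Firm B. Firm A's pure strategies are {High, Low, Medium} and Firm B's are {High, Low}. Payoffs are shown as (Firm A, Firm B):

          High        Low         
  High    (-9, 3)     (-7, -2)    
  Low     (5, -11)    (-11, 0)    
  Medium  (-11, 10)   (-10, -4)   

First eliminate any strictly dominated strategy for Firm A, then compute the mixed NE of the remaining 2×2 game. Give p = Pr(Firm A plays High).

Firm A's strategy Medium is strictly dominated by High: -9 > -11 and -7 > -10. Eliminate Medium.
In a mixed equilibrium Firm B is indifferent between High and Low; this condition fixes p.
  Firm B's payoff from High: p·3 + (1−p)·(-11) = 14p - 11
  Firm B's payoff from Low: p·(-2) + (1−p)·0 = -2p
  14p - 11 = -2p  ⇒  16p = 11  ⇒  p = 11/16.

p = 11/16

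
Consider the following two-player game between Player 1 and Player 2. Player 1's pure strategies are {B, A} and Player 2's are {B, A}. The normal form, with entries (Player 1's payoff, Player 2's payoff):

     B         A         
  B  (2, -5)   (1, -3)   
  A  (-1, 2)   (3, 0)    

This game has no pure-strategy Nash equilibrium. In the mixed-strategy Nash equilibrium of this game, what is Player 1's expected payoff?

7/5

In a mixed equilibrium Player 1 is indifferent between B and A; this condition fixes q.
  Player 1's payoff from B: q·2 + (1−q)·1 = q + 1
  Player 1's payoff from A: q·(-1) + (1−q)·3 = -4q + 3
  q + 1 = -4q + 3  ⇒  5q = 2  ⇒  q = 2/5.
At equilibrium Player 1 is indifferent across rows, so Player 1's payoff equals the payoff from B: (2/5)·2 + (3/5)·1 = 7/5.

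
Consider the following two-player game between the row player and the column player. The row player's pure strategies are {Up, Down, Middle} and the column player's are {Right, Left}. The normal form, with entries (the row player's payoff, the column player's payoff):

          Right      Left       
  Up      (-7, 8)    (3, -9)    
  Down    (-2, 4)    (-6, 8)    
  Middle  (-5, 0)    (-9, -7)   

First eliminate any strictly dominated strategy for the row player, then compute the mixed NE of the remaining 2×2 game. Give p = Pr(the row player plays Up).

The row player's strategy Middle is strictly dominated by Down: -2 > -5 and -6 > -9. Eliminate Middle.
The column player's indifference between Right and Left determines the row player's mixing probability p:
  the column player's expected payoff from Right: p·8 + (1−p)·4 = 4p + 4
  the column player's expected payoff from Left: p·(-9) + (1−p)·8 = -17p + 8
  4p + 4 = -17p + 8  ⇒  21p = 4  ⇒  p = 4/21.

p = 4/21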